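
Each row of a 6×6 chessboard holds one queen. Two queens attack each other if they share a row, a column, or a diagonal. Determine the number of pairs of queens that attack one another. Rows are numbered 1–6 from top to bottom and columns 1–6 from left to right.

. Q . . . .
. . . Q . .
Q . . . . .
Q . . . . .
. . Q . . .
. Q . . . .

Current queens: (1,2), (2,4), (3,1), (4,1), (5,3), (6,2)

Same column: (1,2)–(6,2) (column 2); (3,1)–(4,1) (column 1).
Same diagonal: (3,1)–(5,3) (|3−5| = |1−3| = 2); (5,3)–(6,2) (|5−6| = |3−2| = 1).
Total attacking pairs: 4.

4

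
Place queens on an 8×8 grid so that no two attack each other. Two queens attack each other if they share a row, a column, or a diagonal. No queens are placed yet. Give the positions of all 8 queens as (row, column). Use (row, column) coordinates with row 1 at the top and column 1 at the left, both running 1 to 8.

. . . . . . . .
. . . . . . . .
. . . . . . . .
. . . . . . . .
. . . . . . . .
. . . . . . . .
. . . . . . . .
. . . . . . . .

Row 1: Safe: 1, 2, 3, 4, 5, 6, 7, 8. Place at column 7.
Row 2: attacked by (1,7)→{6,7,8}. Safe: 1, 2, 3, 4, 5. Place at column 2.
Row 3: attacked by (1,7)→{5,7}; (2,2)→{1,2,3}. Safe: 4, 6, 8. Place at column 4.
Row 4: attacked by (1,7)→{4,7}; (2,2)→{2,4}; (3,4)→{3,4,5}. Safe: 1, 6, 8. Place at column 1.
Row 5: attacked by (1,7)→{3,7}; (2,2)→{2,5}; (3,4)→{2,4,6}; (4,1)→{1,2}. Safe: 8. Place at column 8.
Row 6: attacked by (1,7)→{2,7}; (2,2)→{2,6}; (3,4)→{1,4,7}; (4,1)→{1,3}; (5,8)→{7,8}. Safe: 5. Place at column 5.
Row 7: attacked by (1,7)→{1,7}; (2,2)→{2,7}; (3,4)→{4,8}; (4,1)→{1,4}; (5,8)→{6,8}; (6,5)→{4,5,6}. Safe: 3. Place at column 3.
Row 8: attacked by (1,7)→{7}; (2,2)→{2,8}; (3,4)→{4}; (4,1)→{1,5}; (5,8)→{5,8}; (6,5)→{3,5,7}; (7,3)→{2,3,4}. Safe: 6. Place at column 6.
Columns [7, 2, 4, 1, 8, 5, 3, 6], r−c [-6, 0, -1, 3, -3, 1, 4, 2], r+c [8, 4, 7, 5, 13, 11, 10, 14] are all distinct, so no two queens attack.

(1,7) (2,2) (3,4) (4,1) (5,8) (6,5) (7,3) (8,6)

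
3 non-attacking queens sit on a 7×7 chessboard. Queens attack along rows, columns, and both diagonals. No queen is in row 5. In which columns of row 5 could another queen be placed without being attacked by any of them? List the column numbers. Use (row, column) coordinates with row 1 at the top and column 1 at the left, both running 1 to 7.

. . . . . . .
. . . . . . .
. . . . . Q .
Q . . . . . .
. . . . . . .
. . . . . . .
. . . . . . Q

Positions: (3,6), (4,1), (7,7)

columns 3

(3,6) attacks row 5 at column 6 and diagonals 4.
(4,1) attacks row 5 at column 1 and diagonals 2.
(7,7) attacks row 5 at column 7 and diagonals 5.
Attacked columns: {1, 2, 4, 5, 6, 7}. Safe: {3}.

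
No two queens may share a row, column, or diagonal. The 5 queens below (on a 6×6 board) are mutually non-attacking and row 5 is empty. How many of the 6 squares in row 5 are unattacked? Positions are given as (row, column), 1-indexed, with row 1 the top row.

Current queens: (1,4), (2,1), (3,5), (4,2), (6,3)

1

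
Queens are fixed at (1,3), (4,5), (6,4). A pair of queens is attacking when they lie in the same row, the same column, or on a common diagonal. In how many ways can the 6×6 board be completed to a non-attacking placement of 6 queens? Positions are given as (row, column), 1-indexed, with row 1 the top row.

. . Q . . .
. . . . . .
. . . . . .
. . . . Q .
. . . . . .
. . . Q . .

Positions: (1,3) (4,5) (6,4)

Branch on row 2: col 1 → 0; col 6 → 1.
Sum: 0 + 1 = 1.

1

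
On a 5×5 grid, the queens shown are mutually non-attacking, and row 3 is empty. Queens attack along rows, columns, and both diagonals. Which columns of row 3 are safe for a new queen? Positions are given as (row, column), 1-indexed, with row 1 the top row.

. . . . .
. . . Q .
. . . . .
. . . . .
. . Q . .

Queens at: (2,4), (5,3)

(2,4) attacks row 3 at column 4 and diagonals 3, 5.
(5,3) attacks row 3 at column 3 and diagonals 1, 5.
Attacked columns: {1, 3, 4, 5}. Safe: {2}.

columns 2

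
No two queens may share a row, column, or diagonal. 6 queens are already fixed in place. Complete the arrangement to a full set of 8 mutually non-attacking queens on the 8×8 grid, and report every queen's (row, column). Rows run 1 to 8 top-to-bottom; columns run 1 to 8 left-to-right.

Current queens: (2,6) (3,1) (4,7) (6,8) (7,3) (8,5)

(1,2) (2,6) (3,1) (4,7) (5,4) (6,8) (7,3) (8,5)

Row 1: attacked by (2,6)→{5,6,7}; (3,1)→{1,3}; (4,7)→{4,7}; (6,8)→{3,8}; (7,3)→{3}; (8,5)→{5}. Safe: 2. Place at column 2.
Row 5: attacked by (1,2)→{2,6}; (2,6)→{3,6}; (3,1)→{1,3}; (4,7)→{6,7,8}; (6,8)→{7,8}; (7,3)→{1,3,5}; (8,5)→{2,5,8}. Safe: 4. Place at column 4.
Columns [2, 6, 1, 7, 4, 8, 3, 5], r−c [-1, -4, 2, -3, 1, -2, 4, 3], r+c [3, 8, 4, 11, 9, 14, 10, 13] are all distinct, so no two queens attack.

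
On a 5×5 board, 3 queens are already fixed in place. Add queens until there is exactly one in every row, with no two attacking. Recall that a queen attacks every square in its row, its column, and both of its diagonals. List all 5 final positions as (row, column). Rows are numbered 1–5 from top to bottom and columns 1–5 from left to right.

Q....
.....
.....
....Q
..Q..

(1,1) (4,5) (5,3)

(1,1) (2,4) (3,2) (4,5) (5,3)

Row 2: attacked by (1,1)→{1,2}; (4,5)→{3,5}; (5,3)→{3}. Safe: 4. Place at column 4.
Row 3: attacked by (1,1)→{1,3}; (2,4)→{3,4,5}; (4,5)→{4,5}; (5,3)→{1,3,5}. Safe: 2. Place at column 2.
Columns [1, 4, 2, 5, 3], r−c [0, -2, 1, -1, 2], r+c [2, 6, 5, 9, 8] are all distinct, so no two queens attack.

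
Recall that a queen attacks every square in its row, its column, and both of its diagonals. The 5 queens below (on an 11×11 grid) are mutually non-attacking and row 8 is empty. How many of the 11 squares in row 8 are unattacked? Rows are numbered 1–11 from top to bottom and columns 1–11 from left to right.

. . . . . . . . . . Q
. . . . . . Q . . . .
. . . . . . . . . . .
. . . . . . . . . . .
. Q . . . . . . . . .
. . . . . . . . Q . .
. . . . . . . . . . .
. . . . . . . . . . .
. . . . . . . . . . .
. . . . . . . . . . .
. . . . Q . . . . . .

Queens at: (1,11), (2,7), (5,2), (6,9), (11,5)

(1,11) attacks row 8 at column 11 and diagonals 4.
(2,7) attacks row 8 at column 7 and diagonals 1.
(5,2) attacks row 8 at column 2 and diagonals 5.
(6,9) attacks row 8 at column 9 and diagonals 7, 11.
(11,5) attacks row 8 at column 5 and diagonals 2, 8.
Attacked columns: {1, 2, 4, 5, 7, 8, 9, 11}. Safe: {3, 6, 10}.

3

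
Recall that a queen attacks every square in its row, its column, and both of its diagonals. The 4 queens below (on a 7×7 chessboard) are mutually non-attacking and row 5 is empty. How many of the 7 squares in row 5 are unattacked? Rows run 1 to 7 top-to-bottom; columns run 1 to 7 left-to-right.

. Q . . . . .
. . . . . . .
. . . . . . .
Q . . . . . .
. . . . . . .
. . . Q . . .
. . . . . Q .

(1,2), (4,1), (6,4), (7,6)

1

(1,2) attacks row 5 at column 2 and diagonals 6.
(4,1) attacks row 5 at column 1 and diagonals 2.
(6,4) attacks row 5 at column 4 and diagonals 3, 5.
(7,6) attacks row 5 at column 6 and diagonals 4.
Attacked columns: {1, 2, 3, 4, 5, 6}. Safe: {7}.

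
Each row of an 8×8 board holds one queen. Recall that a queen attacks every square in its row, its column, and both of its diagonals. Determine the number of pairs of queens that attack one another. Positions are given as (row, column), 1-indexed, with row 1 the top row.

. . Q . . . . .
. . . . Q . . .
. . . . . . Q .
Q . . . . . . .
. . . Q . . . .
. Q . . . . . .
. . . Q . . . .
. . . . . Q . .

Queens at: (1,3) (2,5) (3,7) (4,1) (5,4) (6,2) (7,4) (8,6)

2

Same column: (5,4)–(7,4) (column 4).
Same diagonal: (4,1)–(7,4) (|4−7| = |1−4| = 3).
Total attacking pairs: 2.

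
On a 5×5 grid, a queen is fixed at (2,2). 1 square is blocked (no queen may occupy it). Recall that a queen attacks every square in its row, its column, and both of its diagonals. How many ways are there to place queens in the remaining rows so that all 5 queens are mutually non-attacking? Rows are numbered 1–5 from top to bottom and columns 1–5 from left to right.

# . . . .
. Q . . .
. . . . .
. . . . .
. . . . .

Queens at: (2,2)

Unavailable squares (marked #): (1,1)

2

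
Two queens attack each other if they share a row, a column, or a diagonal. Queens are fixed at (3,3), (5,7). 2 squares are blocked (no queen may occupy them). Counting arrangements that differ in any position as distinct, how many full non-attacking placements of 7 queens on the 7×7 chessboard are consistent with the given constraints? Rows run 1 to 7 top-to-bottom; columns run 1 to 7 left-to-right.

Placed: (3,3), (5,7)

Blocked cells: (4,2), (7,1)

Branch on row 1: col 2 → 1; col 4 → 0; col 6 → 1.
Sum: 1 + 0 + 1 = 2.

2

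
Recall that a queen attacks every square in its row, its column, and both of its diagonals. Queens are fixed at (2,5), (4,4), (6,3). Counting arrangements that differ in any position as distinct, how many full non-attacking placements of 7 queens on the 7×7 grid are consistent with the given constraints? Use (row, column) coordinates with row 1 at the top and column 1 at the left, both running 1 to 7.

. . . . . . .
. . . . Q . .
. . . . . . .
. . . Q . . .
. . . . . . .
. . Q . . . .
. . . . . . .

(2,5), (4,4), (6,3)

Branch on row 1: col 2 → 2.
Sum: 2 = 2.

2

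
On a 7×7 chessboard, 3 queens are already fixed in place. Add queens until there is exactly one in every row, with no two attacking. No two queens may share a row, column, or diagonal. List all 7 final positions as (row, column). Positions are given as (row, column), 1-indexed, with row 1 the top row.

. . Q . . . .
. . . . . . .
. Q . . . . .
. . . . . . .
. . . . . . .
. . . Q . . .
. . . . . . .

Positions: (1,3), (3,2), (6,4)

(1,3) (2,6) (3,2) (4,5) (5,1) (6,4) (7,7)

Row 2: attacked by (1,3)→{2,3,4}; (3,2)→{1,2,3}; (6,4)→{4}. Safe: 5, 6, 7. Place at column 6.
Row 4: attacked by (1,3)→{3,6}; (2,6)→{4,6}; (3,2)→{1,2,3}; (6,4)→{2,4,6}. Safe: 5, 7. Place at column 5.
Row 5: attacked by (1,3)→{3,7}; (2,6)→{3,6}; (3,2)→{2,4}; (4,5)→{4,5,6}; (6,4)→{3,4,5}. Safe: 1. Place at column 1.
Row 7: attacked by (1,3)→{3}; (2,6)→{1,6}; (3,2)→{2,6}; (4,5)→{2,5}; (5,1)→{1,3}; (6,4)→{3,4,5}. Safe: 7. Place at column 7.
Columns [3, 6, 2, 5, 1, 4, 7], r−c [-2, -4, 1, -1, 4, 2, 0], r+c [4, 8, 5, 9, 6, 10, 14] are all distinct, so no two queens attack.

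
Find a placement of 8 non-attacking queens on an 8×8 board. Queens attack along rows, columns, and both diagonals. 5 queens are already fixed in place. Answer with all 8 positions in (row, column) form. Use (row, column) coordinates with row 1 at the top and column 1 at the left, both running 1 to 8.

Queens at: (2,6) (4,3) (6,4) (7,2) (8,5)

(1,1) (2,6) (3,8) (4,3) (5,7) (6,4) (7,2) (8,5)

Row 1: attacked by (2,6)→{5,6,7}; (4,3)→{3,6}; (6,4)→{4}; (7,2)→{2,8}; (8,5)→{5}. Safe: 1. Place at column 1.
Row 3: attacked by (1,1)→{1,3}; (2,6)→{5,6,7}; (4,3)→{2,3,4}; (6,4)→{1,4,7}; (7,2)→{2,6}; (8,5)→{5}. Safe: 8. Place at column 8.
Row 5: attacked by (1,1)→{1,5}; (2,6)→{3,6}; (3,8)→{6,8}; (4,3)→{2,3,4}; (6,4)→{3,4,5}; (7,2)→{2,4}; (8,5)→{2,5,8}. Safe: 7. Place at column 7.
Columns [1, 6, 8, 3, 7, 4, 2, 5], r−c [0, -4, -5, 1, -2, 2, 5, 3], r+c [2, 8, 11, 7, 12, 10, 9, 13] are all distinct, so no two queens attack.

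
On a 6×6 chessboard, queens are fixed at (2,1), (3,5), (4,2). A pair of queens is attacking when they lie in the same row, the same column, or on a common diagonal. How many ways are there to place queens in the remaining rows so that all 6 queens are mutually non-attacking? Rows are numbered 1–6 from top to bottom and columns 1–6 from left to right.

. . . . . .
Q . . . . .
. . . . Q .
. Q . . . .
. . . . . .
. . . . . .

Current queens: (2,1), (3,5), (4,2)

1

Branch on row 1: col 4 → 1; col 6 → 0.
Sum: 1 + 0 = 1.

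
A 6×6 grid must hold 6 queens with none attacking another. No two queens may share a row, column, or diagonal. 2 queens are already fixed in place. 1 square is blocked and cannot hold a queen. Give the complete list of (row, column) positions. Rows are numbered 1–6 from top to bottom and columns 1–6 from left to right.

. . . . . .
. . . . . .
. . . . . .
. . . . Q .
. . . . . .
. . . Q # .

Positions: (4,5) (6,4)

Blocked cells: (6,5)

(1,3) (2,6) (3,2) (4,5) (5,1) (6,4)

Row 1: attacked by (4,5)→{2,5}; (6,4)→{4}. Safe: 1, 3, 6. Place at column 3.
Row 2: attacked by (1,3)→{2,3,4}; (4,5)→{3,5}; (6,4)→{4}. Safe: 1, 6. Place at column 6.
Row 3: attacked by (1,3)→{1,3,5}; (2,6)→{5,6}; (4,5)→{4,5,6}; (6,4)→{1,4}. Safe: 2. Place at column 2.
Row 5: attacked by (1,3)→{3}; (2,6)→{3,6}; (3,2)→{2,4}; (4,5)→{4,5,6}; (6,4)→{3,4,5}. Safe: 1. Place at column 1.
Columns [3, 6, 2, 5, 1, 4], r−c [-2, -4, 1, -1, 4, 2], r+c [4, 8, 5, 9, 6, 10] are all distinct, so no two queens attack.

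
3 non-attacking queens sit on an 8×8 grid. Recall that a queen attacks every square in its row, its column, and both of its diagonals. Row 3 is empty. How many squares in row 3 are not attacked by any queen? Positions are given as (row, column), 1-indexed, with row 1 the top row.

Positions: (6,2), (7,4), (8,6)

2

(6,2) attacks row 3 at column 2 and diagonals 5.
(7,4) attacks row 3 at column 4 and diagonals 8.
(8,6) attacks row 3 at column 6 and diagonals 1.
Attacked columns: {1, 2, 4, 5, 6, 8}. Safe: {3, 7}.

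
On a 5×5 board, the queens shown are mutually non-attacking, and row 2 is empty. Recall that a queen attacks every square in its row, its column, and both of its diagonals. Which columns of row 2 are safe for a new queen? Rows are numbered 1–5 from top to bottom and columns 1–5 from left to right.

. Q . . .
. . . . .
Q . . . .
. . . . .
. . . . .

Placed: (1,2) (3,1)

columns 4, 5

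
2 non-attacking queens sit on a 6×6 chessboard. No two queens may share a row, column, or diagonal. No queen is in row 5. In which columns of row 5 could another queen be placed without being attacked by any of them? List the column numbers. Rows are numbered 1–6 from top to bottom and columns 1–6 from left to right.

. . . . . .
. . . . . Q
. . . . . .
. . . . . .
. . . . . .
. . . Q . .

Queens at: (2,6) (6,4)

columns 1, 2

(2,6) attacks row 5 at column 6 and diagonals 3.
(6,4) attacks row 5 at column 4 and diagonals 3, 5.
Attacked columns: {3, 4, 5, 6}. Safe: {1, 2}.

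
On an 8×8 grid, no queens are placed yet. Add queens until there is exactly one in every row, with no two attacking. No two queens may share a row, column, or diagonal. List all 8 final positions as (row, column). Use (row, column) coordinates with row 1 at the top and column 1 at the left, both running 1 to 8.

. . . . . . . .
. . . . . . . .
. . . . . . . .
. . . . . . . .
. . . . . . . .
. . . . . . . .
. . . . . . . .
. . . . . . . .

Row 1: Safe: 1, 2, 3, 4, 5, 6, 7, 8. Place at column 1.
Row 2: attacked by (1,1)→{1,2}. Safe: 3, 4, 5, 6, 7, 8. Place at column 5.
Row 3: attacked by (1,1)→{1,3}; (2,5)→{4,5,6}. Safe: 2, 7, 8. Place at column 8.
Row 4: attacked by (1,1)→{1,4}; (2,5)→{3,5,7}; (3,8)→{7,8}. Safe: 2, 6. Place at column 6.
Row 5: attacked by (1,1)→{1,5}; (2,5)→{2,5,8}; (3,8)→{6,8}; (4,6)→{5,6,7}. Safe: 3, 4. Place at column 3.
Row 6: attacked by (1,1)→{1,6}; (2,5)→{1,5}; (3,8)→{5,8}; (4,6)→{4,6,8}; (5,3)→{2,3,4}. Safe: 7. Place at column 7.
Row 7: attacked by (1,1)→{1,7}; (2,5)→{5}; (3,8)→{4,8}; (4,6)→{3,6}; (5,3)→{1,3,5}; (6,7)→{6,7,8}. Safe: 2. Place at column 2.
Row 8: attacked by (1,1)→{1,8}; (2,5)→{5}; (3,8)→{3,8}; (4,6)→{2,6}; (5,3)→{3,6}; (6,7)→{5,7}; (7,2)→{1,2,3}. Safe: 4. Place at column 4.
Columns [1, 5, 8, 6, 3, 7, 2, 4], r−c [0, -3, -5, -2, 2, -1, 5, 4], r+c [2, 7, 11, 10, 8, 13, 9, 12] are all distinct, so no two queens attack.

(1,1) (2,5) (3,8) (4,6) (5,3) (6,7) (7,2) (8,4)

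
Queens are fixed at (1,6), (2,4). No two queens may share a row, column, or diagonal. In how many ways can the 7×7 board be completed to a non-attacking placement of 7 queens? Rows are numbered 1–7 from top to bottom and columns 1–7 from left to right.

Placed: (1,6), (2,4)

Branch on row 3: col 1 → 0; col 2 → 1; col 7 → 1.
Sum: 0 + 1 + 1 = 2.

2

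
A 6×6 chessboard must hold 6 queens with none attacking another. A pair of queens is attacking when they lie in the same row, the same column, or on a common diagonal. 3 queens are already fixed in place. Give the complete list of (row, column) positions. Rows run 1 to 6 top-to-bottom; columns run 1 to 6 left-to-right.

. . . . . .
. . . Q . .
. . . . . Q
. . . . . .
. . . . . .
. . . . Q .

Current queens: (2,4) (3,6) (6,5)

(1,2) (2,4) (3,6) (4,1) (5,3) (6,5)

Row 1: attacked by (2,4)→{3,4,5}; (3,6)→{4,6}; (6,5)→{5}. Safe: 1, 2. Place at column 2.
Row 4: attacked by (1,2)→{2,5}; (2,4)→{2,4,6}; (3,6)→{5,6}; (6,5)→{3,5}. Safe: 1. Place at column 1.
Row 5: attacked by (1,2)→{2,6}; (2,4)→{1,4}; (3,6)→{4,6}; (4,1)→{1,2}; (6,5)→{4,5,6}. Safe: 3. Place at column 3.
Columns [2, 4, 6, 1, 3, 5], r−c [-1, -2, -3, 3, 2, 1], r+c [3, 6, 9, 5, 8, 11] are all distinct, so no two queens attack.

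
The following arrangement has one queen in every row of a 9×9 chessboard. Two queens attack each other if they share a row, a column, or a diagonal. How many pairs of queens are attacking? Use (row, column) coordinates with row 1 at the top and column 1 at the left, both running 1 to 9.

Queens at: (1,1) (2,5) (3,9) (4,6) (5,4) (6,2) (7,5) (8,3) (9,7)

Same column: (2,5)–(7,5) (column 5).
Same diagonal: (3,9)–(7,5) (|3−7| = |9−5| = 4); (7,5)–(9,7) (|7−9| = |5−7| = 2).
Total attacking pairs: 3.

3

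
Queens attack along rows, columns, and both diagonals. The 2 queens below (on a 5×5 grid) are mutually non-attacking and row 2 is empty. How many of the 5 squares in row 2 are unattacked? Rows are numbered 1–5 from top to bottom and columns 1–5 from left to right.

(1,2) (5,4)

(1,2) attacks row 2 at column 2 and diagonals 1, 3.
(5,4) attacks row 2 at column 4 and diagonals 1.
Attacked columns: {1, 2, 3, 4}. Safe: {5}.

1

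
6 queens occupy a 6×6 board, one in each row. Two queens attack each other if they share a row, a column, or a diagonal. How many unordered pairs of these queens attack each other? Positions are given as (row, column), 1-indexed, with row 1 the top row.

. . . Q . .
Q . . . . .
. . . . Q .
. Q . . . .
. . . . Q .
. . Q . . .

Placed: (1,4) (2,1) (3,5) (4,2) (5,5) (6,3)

Same column: (3,5)–(5,5) (column 5).
Total attacking pairs: 1.

1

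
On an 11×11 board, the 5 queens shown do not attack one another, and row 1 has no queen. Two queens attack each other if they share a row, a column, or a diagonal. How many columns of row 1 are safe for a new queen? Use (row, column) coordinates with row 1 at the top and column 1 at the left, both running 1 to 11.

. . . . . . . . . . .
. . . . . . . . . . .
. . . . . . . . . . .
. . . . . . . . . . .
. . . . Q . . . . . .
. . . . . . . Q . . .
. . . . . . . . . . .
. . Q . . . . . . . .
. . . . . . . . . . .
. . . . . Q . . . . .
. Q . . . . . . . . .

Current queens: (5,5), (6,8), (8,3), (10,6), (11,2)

3

(5,5) attacks row 1 at column 5 and diagonals 1, 9.
(6,8) attacks row 1 at column 8 and diagonals 3.
(8,3) attacks row 1 at column 3 and diagonals 10.
(10,6) attacks row 1 at column 6.
(11,2) attacks row 1 at column 2.
Attacked columns: {1, 2, 3, 5, 6, 8, 9, 10}. Safe: {4, 7, 11}.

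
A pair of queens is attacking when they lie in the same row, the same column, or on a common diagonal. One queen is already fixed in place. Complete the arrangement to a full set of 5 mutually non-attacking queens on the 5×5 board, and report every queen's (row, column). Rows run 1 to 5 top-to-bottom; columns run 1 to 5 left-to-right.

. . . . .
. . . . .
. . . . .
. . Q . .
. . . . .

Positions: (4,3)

Row 1: attacked by (4,3)→{3}. Safe: 1, 2, 4, 5. Place at column 4.
Row 2: attacked by (1,4)→{3,4,5}; (4,3)→{1,3,5}. Safe: 2. Place at column 2.
Row 3: attacked by (1,4)→{2,4}; (2,2)→{1,2,3}; (4,3)→{2,3,4}. Safe: 5. Place at column 5.
Row 5: attacked by (1,4)→{4}; (2,2)→{2,5}; (3,5)→{3,5}; (4,3)→{2,3,4}. Safe: 1. Place at column 1.
Columns [4, 2, 5, 3, 1], r−c [-3, 0, -2, 1, 4], r+c [5, 4, 8, 7, 6] are all distinct, so no two queens attack.

(1,4) (2,2) (3,5) (4,3) (5,1)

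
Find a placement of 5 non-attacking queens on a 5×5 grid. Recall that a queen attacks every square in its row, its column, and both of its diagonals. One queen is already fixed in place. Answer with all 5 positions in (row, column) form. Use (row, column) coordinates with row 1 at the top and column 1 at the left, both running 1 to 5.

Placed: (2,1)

Row 1: attacked by (2,1)→{1,2}. Safe: 3, 4, 5. Place at column 3.
Row 3: attacked by (1,3)→{1,3,5}; (2,1)→{1,2}. Safe: 4. Place at column 4.
Row 4: attacked by (1,3)→{3}; (2,1)→{1,3}; (3,4)→{3,4,5}. Safe: 2. Place at column 2.
Row 5: attacked by (1,3)→{3}; (2,1)→{1,4}; (3,4)→{2,4}; (4,2)→{1,2,3}. Safe: 5. Place at column 5.
Columns [3, 1, 4, 2, 5], r−c [-2, 1, -1, 2, 0], r+c [4, 3, 7, 6, 10] are all distinct, so no two queens attack.

(1,3) (2,1) (3,4) (4,2) (5,5)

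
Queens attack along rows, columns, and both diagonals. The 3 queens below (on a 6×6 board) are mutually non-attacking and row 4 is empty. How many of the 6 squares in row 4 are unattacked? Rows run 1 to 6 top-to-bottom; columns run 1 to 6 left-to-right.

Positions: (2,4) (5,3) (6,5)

1

(2,4) attacks row 4 at column 4 and diagonals 2, 6.
(5,3) attacks row 4 at column 3 and diagonals 2, 4.
(6,5) attacks row 4 at column 5 and diagonals 3.
Attacked columns: {2, 3, 4, 5, 6}. Safe: {1}.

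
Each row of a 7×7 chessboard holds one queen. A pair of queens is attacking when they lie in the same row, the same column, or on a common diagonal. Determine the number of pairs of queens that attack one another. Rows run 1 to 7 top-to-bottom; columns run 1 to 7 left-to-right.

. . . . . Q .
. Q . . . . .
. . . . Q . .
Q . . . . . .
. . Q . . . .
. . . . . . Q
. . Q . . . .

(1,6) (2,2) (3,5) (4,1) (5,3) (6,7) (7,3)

2

Same column: (5,3)–(7,3) (column 3).
Same diagonal: (3,5)–(5,3) (|3−5| = |5−3| = 2).
Total attacking pairs: 2.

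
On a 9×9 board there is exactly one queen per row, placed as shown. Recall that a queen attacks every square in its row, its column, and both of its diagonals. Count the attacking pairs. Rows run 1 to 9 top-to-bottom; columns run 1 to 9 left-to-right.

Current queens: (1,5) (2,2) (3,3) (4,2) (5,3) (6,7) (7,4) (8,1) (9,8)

7

Same column: (2,2)–(4,2) (column 2); (3,3)–(5,3) (column 3).
Same diagonal: (1,5)–(3,3) (|1−3| = |5−3| = 2); (1,5)–(4,2) (|1−4| = |5−2| = 3); (2,2)–(3,3) (|2−3| = |2−3| = 1); (3,3)–(4,2) (|3−4| = |3−2| = 1); (4,2)–(5,3) (|4−5| = |2−3| = 1).
Total attacking pairs: 7.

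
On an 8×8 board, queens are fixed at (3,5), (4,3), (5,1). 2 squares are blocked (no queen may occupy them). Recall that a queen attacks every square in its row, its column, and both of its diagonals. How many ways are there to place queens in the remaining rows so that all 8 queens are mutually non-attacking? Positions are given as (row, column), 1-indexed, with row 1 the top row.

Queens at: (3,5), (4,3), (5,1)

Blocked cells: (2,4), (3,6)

3

Branch on row 1: col 2 → 0; col 4 → 2; col 8 → 1.
Sum: 0 + 2 + 1 = 3.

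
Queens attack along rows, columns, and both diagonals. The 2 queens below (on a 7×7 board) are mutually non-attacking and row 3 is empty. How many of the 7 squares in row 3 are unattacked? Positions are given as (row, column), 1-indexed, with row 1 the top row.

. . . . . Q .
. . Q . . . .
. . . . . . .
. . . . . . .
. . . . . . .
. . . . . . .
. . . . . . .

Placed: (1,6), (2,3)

3

(1,6) attacks row 3 at column 6 and diagonals 4.
(2,3) attacks row 3 at column 3 and diagonals 2, 4.
Attacked columns: {2, 3, 4, 6}. Safe: {1, 5, 7}.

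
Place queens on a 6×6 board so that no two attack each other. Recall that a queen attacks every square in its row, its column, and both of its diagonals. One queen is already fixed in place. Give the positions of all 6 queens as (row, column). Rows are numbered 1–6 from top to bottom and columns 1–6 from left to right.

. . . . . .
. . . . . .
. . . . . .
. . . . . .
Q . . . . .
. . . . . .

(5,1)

(1,3) (2,6) (3,2) (4,5) (5,1) (6,4)

Row 1: attacked by (5,1)→{1,5}. Safe: 2, 3, 4, 6. Place at column 3.
Row 2: attacked by (1,3)→{2,3,4}; (5,1)→{1,4}. Safe: 5, 6. Place at column 6.
Row 3: attacked by (1,3)→{1,3,5}; (2,6)→{5,6}; (5,1)→{1,3}. Safe: 2, 4. Place at column 2.
Row 4: attacked by (1,3)→{3,6}; (2,6)→{4,6}; (3,2)→{1,2,3}; (5,1)→{1,2}. Safe: 5. Place at column 5.
Row 6: attacked by (1,3)→{3}; (2,6)→{2,6}; (3,2)→{2,5}; (4,5)→{3,5}; (5,1)→{1,2}. Safe: 4. Place at column 4.
Columns [3, 6, 2, 5, 1, 4], r−c [-2, -4, 1, -1, 4, 2], r+c [4, 8, 5, 9, 6, 10] are all distinct, so no two queens attack.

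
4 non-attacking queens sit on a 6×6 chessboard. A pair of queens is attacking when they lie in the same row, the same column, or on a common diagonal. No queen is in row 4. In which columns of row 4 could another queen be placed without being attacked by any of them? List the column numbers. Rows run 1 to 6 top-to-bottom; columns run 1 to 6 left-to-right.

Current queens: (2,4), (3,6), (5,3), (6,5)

(2,4) attacks row 4 at column 4 and diagonals 2, 6.
(3,6) attacks row 4 at column 6 and diagonals 5.
(5,3) attacks row 4 at column 3 and diagonals 2, 4.
(6,5) attacks row 4 at column 5 and diagonals 3.
Attacked columns: {2, 3, 4, 5, 6}. Safe: {1}.

columns 1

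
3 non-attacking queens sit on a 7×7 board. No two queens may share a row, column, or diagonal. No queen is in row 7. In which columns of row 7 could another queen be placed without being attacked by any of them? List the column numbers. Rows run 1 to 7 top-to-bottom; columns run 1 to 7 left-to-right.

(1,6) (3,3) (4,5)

columns 1, 4

(1,6) attacks row 7 at column 6.
(3,3) attacks row 7 at column 3 and diagonals 7.
(4,5) attacks row 7 at column 5 and diagonals 2.
Attacked columns: {2, 3, 5, 6, 7}. Safe: {1, 4}.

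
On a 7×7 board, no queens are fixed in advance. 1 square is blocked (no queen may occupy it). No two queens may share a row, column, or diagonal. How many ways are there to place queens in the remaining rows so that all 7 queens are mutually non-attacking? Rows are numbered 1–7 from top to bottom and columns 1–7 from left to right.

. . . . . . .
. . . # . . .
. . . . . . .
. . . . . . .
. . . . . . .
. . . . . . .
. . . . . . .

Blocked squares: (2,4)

34

Branch on row 1: col 1 → 3; col 2 → 5; col 3 → 6; col 4 → 6; col 5 → 6; col 6 → 5; col 7 → 3.
Sum: 3 + 5 + 6 + 6 + 6 + 5 + 3 = 34.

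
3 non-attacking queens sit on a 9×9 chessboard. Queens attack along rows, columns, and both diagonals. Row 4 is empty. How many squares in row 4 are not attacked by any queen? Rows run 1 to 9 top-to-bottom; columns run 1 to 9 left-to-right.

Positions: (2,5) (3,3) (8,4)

3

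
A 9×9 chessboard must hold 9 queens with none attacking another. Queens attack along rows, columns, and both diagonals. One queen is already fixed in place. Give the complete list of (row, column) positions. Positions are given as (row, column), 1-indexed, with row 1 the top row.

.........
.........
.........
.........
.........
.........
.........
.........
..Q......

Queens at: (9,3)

Row 1: attacked by (9,3)→{3}. Safe: 1, 2, 4, 5, 6, 7, 8, 9. Place at column 9.
Row 2: attacked by (1,9)→{8,9}; (9,3)→{3}. Safe: 1, 2, 4, 5, 6, 7. Place at column 6.
Row 3: attacked by (1,9)→{7,9}; (2,6)→{5,6,7}; (9,3)→{3,9}. Safe: 1, 2, 4, 8. Place at column 8.
Row 4: attacked by (1,9)→{6,9}; (2,6)→{4,6,8}; (3,8)→{7,8,9}; (9,3)→{3,8}. Safe: 1, 2, 5. Place at column 2.
Row 5: attacked by (1,9)→{5,9}; (2,6)→{3,6,9}; (3,8)→{6,8}; (4,2)→{1,2,3}; (9,3)→{3,7}. Safe: 4. Place at column 4.
Row 6: attacked by (1,9)→{4,9}; (2,6)→{2,6}; (3,8)→{5,8}; (4,2)→{2,4}; (5,4)→{3,4,5}; (9,3)→{3,6}. Safe: 1, 7. Place at column 1.
Row 7: attacked by (1,9)→{3,9}; (2,6)→{1,6}; (3,8)→{4,8}; (4,2)→{2,5}; (5,4)→{2,4,6}; (6,1)→{1,2}; (9,3)→{1,3,5}. Safe: 7. Place at column 7.
Row 8: attacked by (1,9)→{2,9}; (2,6)→{6}; (3,8)→{3,8}; (4,2)→{2,6}; (5,4)→{1,4,7}; (6,1)→{1,3}; (7,7)→{6,7,8}; (9,3)→{2,3,4}. Safe: 5. Place at column 5.
Columns [9, 6, 8, 2, 4, 1, 7, 5, 3], r−c [-8, -4, -5, 2, 1, 5, 0, 3, 6], r+c [10, 8, 11, 6, 9, 7, 14, 13, 12] are all distinct, so no two queens attack.

(1,9) (2,6) (3,8) (4,2) (5,4) (6,1) (7,7) (8,5) (9,3)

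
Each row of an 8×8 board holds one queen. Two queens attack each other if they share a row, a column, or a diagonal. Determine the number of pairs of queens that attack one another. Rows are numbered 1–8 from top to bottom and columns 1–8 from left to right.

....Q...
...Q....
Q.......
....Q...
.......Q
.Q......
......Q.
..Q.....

Same column: (1,5)–(4,5) (column 5).
Same diagonal: (1,5)–(2,4) (|1−2| = |5−4| = 1).
Total attacking pairs: 2.

2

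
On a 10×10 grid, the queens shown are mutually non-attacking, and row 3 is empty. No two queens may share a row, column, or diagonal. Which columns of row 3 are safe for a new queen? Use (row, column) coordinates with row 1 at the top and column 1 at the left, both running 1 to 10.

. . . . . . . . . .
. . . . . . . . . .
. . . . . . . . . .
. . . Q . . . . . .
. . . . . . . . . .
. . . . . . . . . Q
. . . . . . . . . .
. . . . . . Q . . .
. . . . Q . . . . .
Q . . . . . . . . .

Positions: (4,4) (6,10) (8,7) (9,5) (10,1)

columns 6, 9

(4,4) attacks row 3 at column 4 and diagonals 3, 5.
(6,10) attacks row 3 at column 10 and diagonals 7.
(8,7) attacks row 3 at column 7 and diagonals 2.
(9,5) attacks row 3 at column 5.
(10,1) attacks row 3 at column 1 and diagonals 8.
Attacked columns: {1, 2, 3, 4, 5, 7, 8, 10}. Safe: {6, 9}.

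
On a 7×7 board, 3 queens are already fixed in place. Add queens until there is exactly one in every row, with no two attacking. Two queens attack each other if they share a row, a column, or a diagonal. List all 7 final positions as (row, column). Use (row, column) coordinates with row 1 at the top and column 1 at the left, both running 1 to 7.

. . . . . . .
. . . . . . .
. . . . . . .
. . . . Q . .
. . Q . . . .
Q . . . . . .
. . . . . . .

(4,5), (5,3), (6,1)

Row 1: attacked by (4,5)→{2,5}; (5,3)→{3,7}; (6,1)→{1,6}. Safe: 4. Place at column 4.
Row 2: attacked by (1,4)→{3,4,5}; (4,5)→{3,5,7}; (5,3)→{3,6}; (6,1)→{1,5}. Safe: 2. Place at column 2.
Row 3: attacked by (1,4)→{2,4,6}; (2,2)→{1,2,3}; (4,5)→{4,5,6}; (5,3)→{1,3,5}; (6,1)→{1,4}. Safe: 7. Place at column 7.
Row 7: attacked by (1,4)→{4}; (2,2)→{2,7}; (3,7)→{3,7}; (4,5)→{2,5}; (5,3)→{1,3,5}; (6,1)→{1,2}. Safe: 6. Place at column 6.
Columns [4, 2, 7, 5, 3, 1, 6], r−c [-3, 0, -4, -1, 2, 5, 1], r+c [5, 4, 10, 9, 8, 7, 13] are all distinct, so no two queens attack.

(1,4) (2,2) (3,7) (4,5) (5,3) (6,1) (7,6)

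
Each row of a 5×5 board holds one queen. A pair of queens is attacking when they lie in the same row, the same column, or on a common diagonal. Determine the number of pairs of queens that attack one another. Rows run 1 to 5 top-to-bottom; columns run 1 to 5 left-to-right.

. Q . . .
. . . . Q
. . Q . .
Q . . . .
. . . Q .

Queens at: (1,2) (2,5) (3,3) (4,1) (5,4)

0

All columns are distinct and no two queens satisfy |Δrow| = |Δcol|, so no pair attacks.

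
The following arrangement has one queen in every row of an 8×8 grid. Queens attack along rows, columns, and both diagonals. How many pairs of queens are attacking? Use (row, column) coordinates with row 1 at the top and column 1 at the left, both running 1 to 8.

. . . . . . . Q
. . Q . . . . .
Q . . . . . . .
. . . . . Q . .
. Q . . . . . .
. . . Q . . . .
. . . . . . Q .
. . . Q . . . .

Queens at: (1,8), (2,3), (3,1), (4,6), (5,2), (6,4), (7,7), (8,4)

Same column: (6,4)–(8,4) (column 4).
Same diagonal: (3,1)–(6,4) (|3−6| = |1−4| = 3); (4,6)–(6,4) (|4−6| = |6−4| = 2).
Total attacking pairs: 3.

3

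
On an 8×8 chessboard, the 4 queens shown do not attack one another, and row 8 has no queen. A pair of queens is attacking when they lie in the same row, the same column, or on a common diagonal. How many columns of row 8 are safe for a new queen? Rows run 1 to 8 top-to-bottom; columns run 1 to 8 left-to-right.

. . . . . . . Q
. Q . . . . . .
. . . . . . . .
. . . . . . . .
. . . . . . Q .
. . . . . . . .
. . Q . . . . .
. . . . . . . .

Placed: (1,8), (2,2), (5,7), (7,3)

(1,8) attacks row 8 at column 8 and diagonals 1.
(2,2) attacks row 8 at column 2 and diagonals 8.
(5,7) attacks row 8 at column 7 and diagonals 4.
(7,3) attacks row 8 at column 3 and diagonals 2, 4.
Attacked columns: {1, 2, 3, 4, 7, 8}. Safe: {5, 6}.

2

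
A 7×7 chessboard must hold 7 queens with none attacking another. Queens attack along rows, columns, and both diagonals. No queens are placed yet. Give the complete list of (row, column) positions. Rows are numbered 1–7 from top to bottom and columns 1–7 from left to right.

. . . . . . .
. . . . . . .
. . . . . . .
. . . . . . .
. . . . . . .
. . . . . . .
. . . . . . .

Row 1: Safe: 1, 2, 3, 4, 5, 6, 7. Place at column 5.
Row 2: attacked by (1,5)→{4,5,6}. Safe: 1, 2, 3, 7. Place at column 1.
Row 3: attacked by (1,5)→{3,5,7}; (2,1)→{1,2}. Safe: 4, 6. Place at column 6.
Row 4: attacked by (1,5)→{2,5}; (2,1)→{1,3}; (3,6)→{5,6,7}. Safe: 4. Place at column 4.
Row 5: attacked by (1,5)→{1,5}; (2,1)→{1,4}; (3,6)→{4,6}; (4,4)→{3,4,5}. Safe: 2, 7. Place at column 2.
Row 6: attacked by (1,5)→{5}; (2,1)→{1,5}; (3,6)→{3,6}; (4,4)→{2,4,6}; (5,2)→{1,2,3}. Safe: 7. Place at column 7.
Row 7: attacked by (1,5)→{5}; (2,1)→{1,6}; (3,6)→{2,6}; (4,4)→{1,4,7}; (5,2)→{2,4}; (6,7)→{6,7}. Safe: 3. Place at column 3.
Columns [5, 1, 6, 4, 2, 7, 3], r−c [-4, 1, -3, 0, 3, -1, 4], r+c [6, 3, 9, 8, 7, 13, 10] are all distinct, so no two queens attack.

(1,5) (2,1) (3,6) (4,4) (5,2) (6,7) (7,3)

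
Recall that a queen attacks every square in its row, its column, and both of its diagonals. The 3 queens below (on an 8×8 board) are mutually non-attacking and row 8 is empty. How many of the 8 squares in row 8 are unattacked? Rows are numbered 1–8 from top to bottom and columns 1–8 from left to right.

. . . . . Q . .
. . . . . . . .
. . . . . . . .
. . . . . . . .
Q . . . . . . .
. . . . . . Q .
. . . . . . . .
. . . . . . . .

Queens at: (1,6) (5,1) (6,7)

(1,6) attacks row 8 at column 6.
(5,1) attacks row 8 at column 1 and diagonals 4.
(6,7) attacks row 8 at column 7 and diagonals 5.
Attacked columns: {1, 4, 5, 6, 7}. Safe: {2, 3, 8}.

3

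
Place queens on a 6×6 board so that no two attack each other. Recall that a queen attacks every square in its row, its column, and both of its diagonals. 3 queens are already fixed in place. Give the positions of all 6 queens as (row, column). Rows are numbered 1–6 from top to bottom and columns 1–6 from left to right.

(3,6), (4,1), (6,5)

(1,2) (2,4) (3,6) (4,1) (5,3) (6,5)

Row 1: attacked by (3,6)→{4,6}; (4,1)→{1,4}; (6,5)→{5}. Safe: 2, 3. Place at column 2.
Row 2: attacked by (1,2)→{1,2,3}; (3,6)→{5,6}; (4,1)→{1,3}; (6,5)→{1,5}. Safe: 4. Place at column 4.
Row 5: attacked by (1,2)→{2,6}; (2,4)→{1,4}; (3,6)→{4,6}; (4,1)→{1,2}; (6,5)→{4,5,6}. Safe: 3. Place at column 3.
Columns [2, 4, 6, 1, 3, 5], r−c [-1, -2, -3, 3, 2, 1], r+c [3, 6, 9, 5, 8, 11] are all distinct, so no two queens attack.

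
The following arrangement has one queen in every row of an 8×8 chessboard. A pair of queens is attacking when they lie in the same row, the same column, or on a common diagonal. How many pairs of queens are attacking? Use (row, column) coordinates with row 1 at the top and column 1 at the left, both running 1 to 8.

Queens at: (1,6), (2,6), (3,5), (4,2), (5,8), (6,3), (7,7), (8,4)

Same column: (1,6)–(2,6) (column 6).
Same diagonal: (2,6)–(3,5) (|2−3| = |6−5| = 1).
Total attacking pairs: 2.

2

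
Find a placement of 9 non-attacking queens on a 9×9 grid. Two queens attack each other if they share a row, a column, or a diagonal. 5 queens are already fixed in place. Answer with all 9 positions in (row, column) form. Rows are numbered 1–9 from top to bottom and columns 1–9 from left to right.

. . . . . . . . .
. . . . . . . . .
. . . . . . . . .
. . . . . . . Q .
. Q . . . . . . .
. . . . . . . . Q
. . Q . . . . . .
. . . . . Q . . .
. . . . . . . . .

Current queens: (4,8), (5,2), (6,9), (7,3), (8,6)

(1,1) (2,7) (3,5) (4,8) (5,2) (6,9) (7,3) (8,6) (9,4)

Row 1: attacked by (4,8)→{5,8}; (5,2)→{2,6}; (6,9)→{4,9}; (7,3)→{3,9}; (8,6)→{6}. Safe: 1, 7. Place at column 1.
Row 2: attacked by (1,1)→{1,2}; (4,8)→{6,8}; (5,2)→{2,5}; (6,9)→{5,9}; (7,3)→{3,8}; (8,6)→{6}. Safe: 4, 7. Place at column 7.
Row 3: attacked by (1,1)→{1,3}; (2,7)→{6,7,8}; (4,8)→{7,8,9}; (5,2)→{2,4}; (6,9)→{6,9}; (7,3)→{3,7}; (8,6)→{1,6}. Safe: 5. Place at column 5.
Row 9: attacked by (1,1)→{1,9}; (2,7)→{7}; (3,5)→{5}; (4,8)→{3,8}; (5,2)→{2,6}; (6,9)→{6,9}; (7,3)→{1,3,5}; (8,6)→{5,6,7}. Safe: 4. Place at column 4.
Columns [1, 7, 5, 8, 2, 9, 3, 6, 4], r−c [0, -5, -2, -4, 3, -3, 4, 2, 5], r+c [2, 9, 8, 12, 7, 15, 10, 14, 13] are all distinct, so no two queens attack.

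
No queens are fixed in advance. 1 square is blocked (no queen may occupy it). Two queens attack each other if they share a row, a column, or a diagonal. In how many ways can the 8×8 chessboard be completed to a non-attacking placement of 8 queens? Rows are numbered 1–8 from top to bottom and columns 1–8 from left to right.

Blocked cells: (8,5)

74

Branch on row 1: col 1 → 3; col 2 → 5; col 3 → 12; col 4 → 15; col 5 → 18; col 6 → 13; col 7 → 5; col 8 → 3.
Sum: 3 + 5 + 12 + 15 + 18 + 13 + 5 + 3 = 74.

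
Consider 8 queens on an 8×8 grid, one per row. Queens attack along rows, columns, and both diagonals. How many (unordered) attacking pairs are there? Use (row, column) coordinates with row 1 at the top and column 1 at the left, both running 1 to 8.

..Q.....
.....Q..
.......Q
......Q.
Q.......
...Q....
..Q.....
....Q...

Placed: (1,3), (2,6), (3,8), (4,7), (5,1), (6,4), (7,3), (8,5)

Same column: (1,3)–(7,3) (column 3).
Same diagonal: (3,8)–(4,7) (|3−4| = |8−7| = 1); (5,1)–(7,3) (|5−7| = |1−3| = 2); (6,4)–(7,3) (|6−7| = |4−3| = 1).
Total attacking pairs: 4.

4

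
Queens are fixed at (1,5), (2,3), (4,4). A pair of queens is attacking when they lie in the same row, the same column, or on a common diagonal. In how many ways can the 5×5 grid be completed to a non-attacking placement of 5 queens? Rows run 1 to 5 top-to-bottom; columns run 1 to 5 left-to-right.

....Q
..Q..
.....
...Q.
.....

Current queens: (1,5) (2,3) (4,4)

Branch on row 3: col 1 → 1.
Sum: 1 = 1.

1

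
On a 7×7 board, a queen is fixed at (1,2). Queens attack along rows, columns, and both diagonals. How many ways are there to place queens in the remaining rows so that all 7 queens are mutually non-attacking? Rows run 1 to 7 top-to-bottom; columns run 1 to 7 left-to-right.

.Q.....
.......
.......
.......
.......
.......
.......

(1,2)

Branch on row 2: col 4 → 2; col 5 → 3; col 6 → 1; col 7 → 1.
Sum: 2 + 3 + 1 + 1 = 7.

7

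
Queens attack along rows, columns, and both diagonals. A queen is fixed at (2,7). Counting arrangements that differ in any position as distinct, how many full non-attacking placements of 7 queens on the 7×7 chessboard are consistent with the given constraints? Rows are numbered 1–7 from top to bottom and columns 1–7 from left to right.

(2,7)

7

Branch on row 1: col 1 → 0; col 2 → 1; col 3 → 2; col 4 → 2; col 5 → 2.
Sum: 0 + 1 + 2 + 2 + 2 = 7.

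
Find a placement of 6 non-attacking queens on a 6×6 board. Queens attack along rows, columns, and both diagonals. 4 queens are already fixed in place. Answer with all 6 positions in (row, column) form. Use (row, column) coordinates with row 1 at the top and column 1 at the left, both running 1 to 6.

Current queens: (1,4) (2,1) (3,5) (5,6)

Row 4: attacked by (1,4)→{1,4}; (2,1)→{1,3}; (3,5)→{4,5,6}; (5,6)→{5,6}. Safe: 2. Place at column 2.
Row 6: attacked by (1,4)→{4}; (2,1)→{1,5}; (3,5)→{2,5}; (4,2)→{2,4}; (5,6)→{5,6}. Safe: 3. Place at column 3.
Columns [4, 1, 5, 2, 6, 3], r−c [-3, 1, -2, 2, -1, 3], r+c [5, 3, 8, 6, 11, 9] are all distinct, so no two queens attack.

(1,4) (2,1) (3,5) (4,2) (5,6) (6,3)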